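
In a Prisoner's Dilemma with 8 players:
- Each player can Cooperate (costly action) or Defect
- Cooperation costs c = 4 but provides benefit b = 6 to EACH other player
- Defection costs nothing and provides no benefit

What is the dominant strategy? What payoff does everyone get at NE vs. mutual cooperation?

Dominant: Defect; NE payoff = 0; Coop payoff = 38

Work:
Defect dominates (saves cost c = 4, benefit to others is external)
NE: All defect → everyone gets 0
If all cooperate: each receives (7)×6 - 4 = 38
Social dilemma: 38 > 0 but NE gives 0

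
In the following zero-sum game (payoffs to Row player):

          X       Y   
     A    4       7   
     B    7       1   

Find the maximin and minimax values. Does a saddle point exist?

Maximin = 4, Minimax = 7, Saddle: False

Work:
Row minimums: [4, 1] → maximin = 4
Column maximums: [7, 7] → minimax = 7
No saddle point (maximin ≠ minimax). Mixed strategy needed.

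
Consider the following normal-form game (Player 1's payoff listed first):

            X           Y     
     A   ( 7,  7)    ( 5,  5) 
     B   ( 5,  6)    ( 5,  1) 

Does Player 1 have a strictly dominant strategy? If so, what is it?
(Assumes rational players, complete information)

No strictly dominant strategy exists for Player 1

Work:
A strategy strictly dominates another if it gives a strictly higher payoff against every opponent action. Compare each pair of P1's strategies column-by-column:
  A vs B: [7 vs 5, 5 vs 5] → A does not strictly dominate B (column Y: 5 ≤ 5)
  B vs A: [5 vs 7, 5 vs 5] → B does not strictly dominate A (column X: 5 ≤ 7)
No single strategy strictly dominates all others → no strictly dominant strategy.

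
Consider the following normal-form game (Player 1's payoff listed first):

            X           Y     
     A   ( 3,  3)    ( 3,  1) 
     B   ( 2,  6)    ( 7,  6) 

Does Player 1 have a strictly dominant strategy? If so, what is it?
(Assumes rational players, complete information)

No strictly dominant strategy exists for Player 1

Work:
A strategy strictly dominates another if it gives a strictly higher payoff against every opponent action. Compare each pair of P1's strategies column-by-column:
  A vs B: [3 vs 2, 3 vs 7] → A does not strictly dominate B (column Y: 3 ≤ 7)
  B vs A: [2 vs 3, 7 vs 3] → B does not strictly dominate A (column X: 2 ≤ 3)
No single strategy strictly dominates all others → no strictly dominant strategy.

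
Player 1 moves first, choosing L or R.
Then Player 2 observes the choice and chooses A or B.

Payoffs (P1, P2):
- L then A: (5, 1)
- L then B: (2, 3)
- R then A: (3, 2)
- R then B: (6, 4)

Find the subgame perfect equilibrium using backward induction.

P1 plays R, P2 plays B after L and B after R; Payoff (6, 4)

Work:
Backward induction:
After L: P2 chooses B → P1 gets 2
After R: P2 chooses B → P1 gets 6
P1 chooses R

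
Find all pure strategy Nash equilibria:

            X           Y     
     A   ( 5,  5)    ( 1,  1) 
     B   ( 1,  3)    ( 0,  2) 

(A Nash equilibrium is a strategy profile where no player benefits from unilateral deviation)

Nash equilibrium: (A, X)

Work:
Best responses:
  P1 vs X: payoffs [5, 1] → best response A (payoff 5)
  P1 vs Y: payoffs [1, 0] → best response A (payoff 1)
  P2 vs A: payoffs [5, 1] → best response X (payoff 5)
  P2 vs B: payoffs [3, 2] → best response X (payoff 3)
Mutual best responses: (A,X) → Nash equilibria.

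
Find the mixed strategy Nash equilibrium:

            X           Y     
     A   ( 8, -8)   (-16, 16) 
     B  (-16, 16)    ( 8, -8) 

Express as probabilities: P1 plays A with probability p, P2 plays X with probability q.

p = 0.5, q = 0.5

Work:
Find probabilities that make opponent indifferent:
P2 chooses q to make P1 indifferent between A and B
P1 chooses p to make P2 indifferent between X and Y
Mixed NE: P1 plays (A: 0.5, B: 0.5), P2 plays (X: 0.5, Y: 0.5)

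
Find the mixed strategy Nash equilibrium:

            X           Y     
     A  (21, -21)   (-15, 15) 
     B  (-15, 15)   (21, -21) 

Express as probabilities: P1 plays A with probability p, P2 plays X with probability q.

p = 0.5, q = 0.5

Work:
Find probabilities that make opponent indifferent:
P2 chooses q to make P1 indifferent between A and B
P1 chooses p to make P2 indifferent between X and Y
Mixed NE: P1 plays (A: 0.5, B: 0.5), P2 plays (X: 0.5, Y: 0.5)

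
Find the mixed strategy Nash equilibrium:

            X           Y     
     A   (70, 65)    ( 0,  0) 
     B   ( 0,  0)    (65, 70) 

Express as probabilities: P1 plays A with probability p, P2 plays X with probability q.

p = 0.5185, q = 0.4815

Work:
Find probabilities that make opponent indifferent:
P2 chooses q to make P1 indifferent between A and B
P1 chooses p to make P2 indifferent between X and Y
Mixed NE: P1 plays (A: 0.5185, B: 0.4815), P2 plays (X: 0.4815, Y: 0.5185)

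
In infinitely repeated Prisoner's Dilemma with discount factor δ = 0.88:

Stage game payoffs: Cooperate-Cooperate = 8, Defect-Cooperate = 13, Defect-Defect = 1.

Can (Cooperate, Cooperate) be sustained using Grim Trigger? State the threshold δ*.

δ* = 0.4167; since δ = 0.88 ≥ 0.4167, cooperation can be sustained

Work:
For Grim Trigger:
Cooperate forever: 8/(1-δ)
Defect then punished: 13 + 1·δ/(1-δ)
Need: 8/(1-δ) ≥ 13 + 1·δ/(1-δ)
Solving: δ ≥ (T-R)/(T-P) = (13-8)/(13-1) = 0.4167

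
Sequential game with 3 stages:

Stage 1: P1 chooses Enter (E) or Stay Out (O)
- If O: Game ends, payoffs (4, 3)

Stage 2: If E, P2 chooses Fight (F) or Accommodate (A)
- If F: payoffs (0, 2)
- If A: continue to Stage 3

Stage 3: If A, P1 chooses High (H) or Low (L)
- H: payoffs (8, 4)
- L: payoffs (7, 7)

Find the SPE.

SPE: (E, A, H); Outcome (8, 4)

Work:
Stage 3: P1 chooses H (8 vs 7)
Stage 2: P2: F->2, A->4 (anticipating H). Choose A
Stage 1: P1: O->4, E->8 (anticipating A, H). Choose E
SPE path: E -> A -> H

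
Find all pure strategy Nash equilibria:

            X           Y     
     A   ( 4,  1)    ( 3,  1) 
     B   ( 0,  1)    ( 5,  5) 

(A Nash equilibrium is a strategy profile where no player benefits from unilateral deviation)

Nash equilibrium: (A, X), (B, Y)

Work:
Best responses:
  P1 vs X: payoffs [4, 0] → best response A (payoff 4)
  P1 vs Y: payoffs [3, 5] → best response B (payoff 5)
  P2 vs A: payoffs [1, 1] → best response X/Y (payoff 1)
  P2 vs B: payoffs [1, 5] → best response Y (payoff 5)
Mutual best responses: (A,X), (B,Y) → Nash equilibria.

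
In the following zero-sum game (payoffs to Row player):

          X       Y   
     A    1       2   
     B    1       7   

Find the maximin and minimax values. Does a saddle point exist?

Maximin = 1, Minimax = 1, Saddle: True

Work:
Row minimums: [1, 1] → maximin = 1
Column maximums: [1, 7] → minimax = 1
Saddle point exists! Game value = 1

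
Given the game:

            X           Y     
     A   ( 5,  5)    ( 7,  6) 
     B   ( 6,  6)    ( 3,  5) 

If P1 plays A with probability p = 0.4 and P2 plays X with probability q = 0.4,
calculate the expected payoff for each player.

E[P1] = 5.0, E[P2] = 5.48

Work:
E[P1] = p·q·π₁(A,X) + p·(1-q)·π₁(A,Y) + (1-p)·q·π₁(B,X) + (1-p)·(1-q)·π₁(B,Y)
= 0.4·0.4·5 + 0.4·0.6·7 + 0.6·0.4·6 + 0.6·0.6·3
= 5.0

E[P2] = 5.48 (similar calculation)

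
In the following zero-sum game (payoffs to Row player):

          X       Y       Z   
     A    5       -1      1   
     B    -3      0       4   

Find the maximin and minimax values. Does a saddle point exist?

Maximin = -1, Minimax = 0, Saddle: False

Work:
Row minimums: [-1, -3] → maximin = -1
Column maximums: [5, 0, 4] → minimax = 0
No saddle point (maximin ≠ minimax). Mixed strategy needed.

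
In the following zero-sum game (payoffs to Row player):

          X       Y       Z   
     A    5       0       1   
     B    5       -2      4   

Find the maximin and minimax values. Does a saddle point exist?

Maximin = 0, Minimax = 0, Saddle: True

Work:
Row minimums: [0, -2] → maximin = 0
Column maximums: [5, 0, 4] → minimax = 0
Saddle point exists! Game value = 0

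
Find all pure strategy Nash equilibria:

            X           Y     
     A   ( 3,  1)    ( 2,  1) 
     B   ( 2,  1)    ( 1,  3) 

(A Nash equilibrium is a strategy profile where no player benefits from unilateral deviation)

Nash equilibrium: (A, X), (A, Y)

Work:
Best responses:
  P1 vs X: payoffs [3, 2] → best response A (payoff 3)
  P1 vs Y: payoffs [2, 1] → best response A (payoff 2)
  P2 vs A: payoffs [1, 1] → best response X/Y (payoff 1)
  P2 vs B: payoffs [1, 3] → best response Y (payoff 3)
Mutual best responses: (A,X), (A,Y) → Nash equilibria.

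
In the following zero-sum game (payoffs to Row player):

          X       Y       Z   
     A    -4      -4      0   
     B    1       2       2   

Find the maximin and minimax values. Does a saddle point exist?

Maximin = 1, Minimax = 1, Saddle: True

Work:
Row minimums: [-4, 1] → maximin = 1
Column maximums: [1, 2, 2] → minimax = 1
Saddle point exists! Game value = 1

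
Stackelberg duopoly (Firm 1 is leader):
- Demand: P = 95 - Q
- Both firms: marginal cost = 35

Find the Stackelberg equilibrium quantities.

q₁* (leader) = 30.0, q₂* (follower) = 15.0

Work:
Follower's reaction: q₂ = (a - c - q₁)/2
Leader substitutes: π₁ = q₁·(a - q₁ - (a-c-q₁)/2 - c)
FOC: q₁* = (95 - 35)/2 = 30.00
Then: q₂* = (95 - 35 - 30.0)/2 = 15.00
Leader has first-mover advantage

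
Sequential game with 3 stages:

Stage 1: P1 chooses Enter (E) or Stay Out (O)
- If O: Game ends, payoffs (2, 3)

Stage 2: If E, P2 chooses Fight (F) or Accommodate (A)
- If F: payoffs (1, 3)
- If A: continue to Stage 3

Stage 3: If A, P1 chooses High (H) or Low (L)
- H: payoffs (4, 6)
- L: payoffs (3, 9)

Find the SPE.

SPE: (E, A, H); Outcome (4, 6)

Work:
Stage 3: P1 chooses H (4 vs 3)
Stage 2: P2: F->3, A->6 (anticipating H). Choose A
Stage 1: P1: O->2, E->4 (anticipating A, H). Choose E
SPE path: E -> A -> H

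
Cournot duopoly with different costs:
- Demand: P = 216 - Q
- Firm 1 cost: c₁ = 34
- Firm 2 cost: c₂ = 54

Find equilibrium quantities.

q₁* = 67.33, q₂* = 47.33

Work:
Reaction: q₁ = (216 - 34 - q₂)/2
Reaction: q₂ = (216 - 54 - q₁)/2
Solve simultaneously:
q₁* = (216 - 2×34 + 54)/3 = 67.33
q₂* = (216 - 2×54 + 34)/3 = 47.33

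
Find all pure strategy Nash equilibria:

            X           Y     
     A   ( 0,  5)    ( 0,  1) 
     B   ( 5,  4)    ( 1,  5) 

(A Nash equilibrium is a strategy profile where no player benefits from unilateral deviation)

Nash equilibrium: (B, Y)

Work:
Best responses:
  P1 vs X: payoffs [0, 5] → best response B (payoff 5)
  P1 vs Y: payoffs [0, 1] → best response B (payoff 1)
  P2 vs A: payoffs [5, 1] → best response X (payoff 5)
  P2 vs B: payoffs [4, 5] → best response Y (payoff 5)
Mutual best responses: (B,Y) → Nash equilibria.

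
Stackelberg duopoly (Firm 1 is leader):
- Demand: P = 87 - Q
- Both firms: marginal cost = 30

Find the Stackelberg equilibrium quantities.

q₁* (leader) = 28.5, q₂* (follower) = 14.25

Work:
Follower's reaction: q₂ = (a - c - q₁)/2
Leader substitutes: π₁ = q₁·(a - q₁ - (a-c-q₁)/2 - c)
FOC: q₁* = (87 - 30)/2 = 28.50
Then: q₂* = (87 - 30 - 28.5)/2 = 14.25
Leader has first-mover advantage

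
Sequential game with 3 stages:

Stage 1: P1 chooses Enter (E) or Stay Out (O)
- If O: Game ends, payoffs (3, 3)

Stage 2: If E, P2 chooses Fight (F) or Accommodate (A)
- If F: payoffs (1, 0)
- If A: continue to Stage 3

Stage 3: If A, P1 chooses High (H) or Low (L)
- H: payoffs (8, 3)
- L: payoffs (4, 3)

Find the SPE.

SPE: (E, A, H); Outcome (8, 3)

Work:
Stage 3: P1 chooses H (8 vs 4)
Stage 2: P2: F->0, A->3 (anticipating H). Choose A
Stage 1: P1: O->3, E->8 (anticipating A, H). Choose E
SPE path: E -> A -> H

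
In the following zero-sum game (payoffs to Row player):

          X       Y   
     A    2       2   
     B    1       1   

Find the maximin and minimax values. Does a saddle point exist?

Maximin = 2, Minimax = 2, Saddle: True

Work:
Row minimums: [2, 1] → maximin = 2
Column maximums: [2, 2] → minimax = 2
Saddle point exists! Game value = 2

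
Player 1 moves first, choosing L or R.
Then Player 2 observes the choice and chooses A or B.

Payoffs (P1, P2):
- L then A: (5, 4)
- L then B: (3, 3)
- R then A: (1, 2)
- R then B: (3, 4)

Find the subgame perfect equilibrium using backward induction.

P1 plays L, P2 plays A after L and B after R; Payoff (5, 4)

Work:
Backward induction:
After L: P2 chooses A → P1 gets 5
After R: P2 chooses B → P1 gets 3
P1 chooses L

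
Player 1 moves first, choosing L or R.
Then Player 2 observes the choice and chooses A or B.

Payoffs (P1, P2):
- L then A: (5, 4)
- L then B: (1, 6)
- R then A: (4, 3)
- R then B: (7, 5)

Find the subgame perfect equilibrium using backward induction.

P1 plays R, P2 plays B after L and B after R; Payoff (7, 5)

Work:
Backward induction:
After L: P2 chooses B → P1 gets 1
After R: P2 chooses B → P1 gets 7
P1 chooses R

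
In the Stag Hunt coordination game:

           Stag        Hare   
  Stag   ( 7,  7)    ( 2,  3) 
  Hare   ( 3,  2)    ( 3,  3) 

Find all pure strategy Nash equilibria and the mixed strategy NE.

Pure NE: (Stag, Stag) and (Hare, Hare); Mixed NE: p = 0.2, q = 0.2

Work:
Check pure NE:
(Stag, Stag): (7, 7) - no unilateral deviation beneficial
(Hare, Hare): (3, 3) - no unilateral deviation beneficial
Mixed NE: P1 plays Stag with p = 0.2, P2 plays Stag with q = 0.2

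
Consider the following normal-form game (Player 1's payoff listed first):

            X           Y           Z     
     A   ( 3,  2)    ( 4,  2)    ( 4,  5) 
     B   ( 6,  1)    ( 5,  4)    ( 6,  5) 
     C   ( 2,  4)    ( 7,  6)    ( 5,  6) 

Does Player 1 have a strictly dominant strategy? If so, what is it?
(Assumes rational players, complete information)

No strictly dominant strategy exists for Player 1

Work:
A strategy strictly dominates another if it gives a strictly higher payoff against every opponent action. Compare each pair of P1's strategies column-by-column:
  A vs B: [3 vs 6, 4 vs 5, 4 vs 6] → A does not strictly dominate B (column X: 3 ≤ 6)
  A vs C: [3 vs 2, 4 vs 7, 4 vs 5] → A does not strictly dominate C (column Y: 4 ≤ 7)
  B vs A: [6 vs 3, 5 vs 4, 6 vs 4] → B strictly dominates A
  B vs C: [6 vs 2, 5 vs 7, 6 vs 5] → B does not strictly dominate C (column Y: 5 ≤ 7)
  C vs A: [2 vs 3, 7 vs 4, 5 vs 4] → C does not strictly dominate A (column X: 2 ≤ 3)
  C vs B: [2 vs 6, 7 vs 5, 5 vs 6] → C does not strictly dominate B (column X: 2 ≤ 6)
No single strategy strictly dominates all others → no strictly dominant strategy.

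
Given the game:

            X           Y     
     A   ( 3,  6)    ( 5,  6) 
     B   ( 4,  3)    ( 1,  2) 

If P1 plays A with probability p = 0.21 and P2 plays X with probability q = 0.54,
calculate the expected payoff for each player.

E[P1] = 2.893, E[P2] = 3.2666

Work:
E[P1] = p·q·π₁(A,X) + p·(1-q)·π₁(A,Y) + (1-p)·q·π₁(B,X) + (1-p)·(1-q)·π₁(B,Y)
= 0.21·0.54·3 + 0.21·0.46·5 + 0.79·0.54·4 + 0.79·0.46·1
= 2.893

E[P2] = 3.2666 (similar calculation)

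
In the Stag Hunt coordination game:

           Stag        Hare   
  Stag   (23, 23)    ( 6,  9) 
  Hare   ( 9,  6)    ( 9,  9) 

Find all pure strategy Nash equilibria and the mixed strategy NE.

Pure NE: (Stag, Stag) and (Hare, Hare); Mixed NE: p = 0.1765, q = 0.1765

Work:
Check pure NE:
(Stag, Stag): (23, 23) - no unilateral deviation beneficial
(Hare, Hare): (9, 9) - no unilateral deviation beneficial
Mixed NE: P1 plays Stag with p = 0.1765, P2 plays Stag with q = 0.1765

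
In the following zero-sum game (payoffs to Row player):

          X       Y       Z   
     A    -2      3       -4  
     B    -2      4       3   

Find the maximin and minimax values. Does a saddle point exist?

Maximin = -2, Minimax = -2, Saddle: True

Work:
Row minimums: [-4, -2] → maximin = -2
Column maximums: [-2, 4, 3] → minimax = -2
Saddle point exists! Game value = -2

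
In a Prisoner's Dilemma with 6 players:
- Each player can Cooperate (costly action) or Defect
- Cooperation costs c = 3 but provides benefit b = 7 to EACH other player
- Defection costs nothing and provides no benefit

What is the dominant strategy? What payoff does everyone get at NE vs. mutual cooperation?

Dominant: Defect; NE payoff = 0; Coop payoff = 32

Work:
Defect dominates (saves cost c = 3, benefit to others is external)
NE: All defect → everyone gets 0
If all cooperate: each receives (5)×7 - 3 = 32
Social dilemma: 32 > 0 but NE gives 0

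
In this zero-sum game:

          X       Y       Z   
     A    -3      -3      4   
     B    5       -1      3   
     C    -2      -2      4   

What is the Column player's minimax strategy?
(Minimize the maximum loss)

Column should play Y, value = -1

Work:
Column player minimizes Row's maximum payoff:
Column X: max payoff to Row = 5
Column Y: max payoff to Row = -1
Column Z: max payoff to Row = 4
Minimum is -1, achieved by column Y.
Minimax strategy: Y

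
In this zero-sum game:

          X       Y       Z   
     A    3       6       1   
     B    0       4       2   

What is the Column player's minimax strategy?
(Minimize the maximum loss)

Column should play Z, value = 2

Work:
Column player minimizes Row's maximum payoff:
Column X: max payoff to Row = 3
Column Y: max payoff to Row = 6
Column Z: max payoff to Row = 2
Minimum is 2, achieved by column Z.
Minimax strategy: Z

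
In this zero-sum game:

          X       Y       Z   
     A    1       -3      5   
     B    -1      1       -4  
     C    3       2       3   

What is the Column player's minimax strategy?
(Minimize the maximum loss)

Column should play Y, value = 2

Work:
Column player minimizes Row's maximum payoff:
Column X: max payoff to Row = 3
Column Y: max payoff to Row = 2
Column Z: max payoff to Row = 5
Minimum is 2, achieved by column Y.
Minimax strategy: Y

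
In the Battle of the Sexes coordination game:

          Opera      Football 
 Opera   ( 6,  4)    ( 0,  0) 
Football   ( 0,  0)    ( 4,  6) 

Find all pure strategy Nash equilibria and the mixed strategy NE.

Pure NE: (Opera, Opera) and (Football, Football); Mixed NE: p = 0.6, q = 0.4

Work:
Check pure NE:
(Opera, Opera): (6, 4) - no unilateral deviation beneficial
(Football, Football): (4, 6) - no unilateral deviation beneficial
Mixed NE: P1 plays Opera with p = 0.6, P2 plays Opera with q = 0.4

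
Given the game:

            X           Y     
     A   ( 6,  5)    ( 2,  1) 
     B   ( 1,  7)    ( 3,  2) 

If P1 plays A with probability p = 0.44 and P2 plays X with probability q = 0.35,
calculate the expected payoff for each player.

E[P1] = 2.784, E[P2] = 3.156

Work:
E[P1] = p·q·π₁(A,X) + p·(1-q)·π₁(A,Y) + (1-p)·q·π₁(B,X) + (1-p)·(1-q)·π₁(B,Y)
= 0.44·0.35·6 + 0.44·0.65·2 + 0.56·0.35·1 + 0.56·0.65·3
= 2.784

E[P2] = 3.156 (similar calculation)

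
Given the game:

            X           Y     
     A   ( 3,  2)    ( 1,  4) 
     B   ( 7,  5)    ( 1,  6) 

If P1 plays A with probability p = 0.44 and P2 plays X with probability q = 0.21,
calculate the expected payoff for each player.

E[P1] = 1.8904, E[P2] = 4.8176

Work:
E[P1] = p·q·π₁(A,X) + p·(1-q)·π₁(A,Y) + (1-p)·q·π₁(B,X) + (1-p)·(1-q)·π₁(B,Y)
= 0.44·0.21·3 + 0.44·0.79·1 + 0.56·0.21·7 + 0.56·0.79·1
= 1.8904

E[P2] = 4.8176 (similar calculation)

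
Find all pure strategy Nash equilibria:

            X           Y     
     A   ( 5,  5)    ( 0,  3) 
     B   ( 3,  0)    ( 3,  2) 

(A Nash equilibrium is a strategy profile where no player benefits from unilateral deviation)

Nash equilibrium: (A, X), (B, Y)

Work:
Best responses:
  P1 vs X: payoffs [5, 3] → best response A (payoff 5)
  P1 vs Y: payoffs [0, 3] → best response B (payoff 3)
  P2 vs A: payoffs [5, 3] → best response X (payoff 5)
  P2 vs B: payoffs [0, 2] → best response Y (payoff 2)
Mutual best responses: (A,X), (B,Y) → Nash equilibria.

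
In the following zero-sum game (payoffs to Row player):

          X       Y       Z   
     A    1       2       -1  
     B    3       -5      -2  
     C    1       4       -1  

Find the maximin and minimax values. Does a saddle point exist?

Maximin = -1, Minimax = -1, Saddle: True

Work:
Row minimums: [-1, -5, -1] → maximin = -1
Column maximums: [3, 4, -1] → minimax = -1
Saddle point exists! Game value = -1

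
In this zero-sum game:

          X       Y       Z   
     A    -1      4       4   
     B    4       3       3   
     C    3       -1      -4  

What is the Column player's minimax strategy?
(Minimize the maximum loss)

Column should play X or Y or Z (all achieve the minimum), value = 4

Work:
Column player minimizes Row's maximum payoff:
Column X: max payoff to Row = 4
Column Y: max payoff to Row = 4
Column Z: max payoff to Row = 4
Minimum is 4, achieved by columns X, Y, Z (tied).
Each of X or Y or Z is a minimax strategy.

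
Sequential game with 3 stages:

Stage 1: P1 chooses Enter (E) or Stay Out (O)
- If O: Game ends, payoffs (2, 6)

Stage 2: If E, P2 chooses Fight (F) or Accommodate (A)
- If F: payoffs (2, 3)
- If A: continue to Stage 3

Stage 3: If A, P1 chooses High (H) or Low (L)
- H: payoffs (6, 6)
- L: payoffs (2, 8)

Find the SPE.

SPE: (E, A, H); Outcome (6, 6)

Work:
Stage 3: P1 chooses H (6 vs 2)
Stage 2: P2: F->3, A->6 (anticipating H). Choose A
Stage 1: P1: O->2, E->6 (anticipating A, H). Choose E
SPE path: E -> A -> H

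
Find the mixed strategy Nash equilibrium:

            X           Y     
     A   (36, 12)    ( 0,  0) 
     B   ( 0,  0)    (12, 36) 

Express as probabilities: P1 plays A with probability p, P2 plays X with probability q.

p = 0.75, q = 0.25

Work:
Find probabilities that make opponent indifferent:
P2 chooses q to make P1 indifferent between A and B
P1 chooses p to make P2 indifferent between X and Y
Mixed NE: P1 plays (A: 0.75, B: 0.25), P2 plays (X: 0.25, Y: 0.75)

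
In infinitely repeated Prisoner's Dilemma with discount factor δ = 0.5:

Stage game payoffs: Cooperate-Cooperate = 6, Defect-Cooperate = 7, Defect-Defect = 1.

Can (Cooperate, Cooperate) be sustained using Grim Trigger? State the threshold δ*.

δ* = 0.1667; since δ = 0.5 ≥ 0.1667, cooperation can be sustained

Work:
For Grim Trigger:
Cooperate forever: 6/(1-δ)
Defect then punished: 7 + 1·δ/(1-δ)
Need: 6/(1-δ) ≥ 7 + 1·δ/(1-δ)
Solving: δ ≥ (T-R)/(T-P) = (7-6)/(7-1) = 0.1667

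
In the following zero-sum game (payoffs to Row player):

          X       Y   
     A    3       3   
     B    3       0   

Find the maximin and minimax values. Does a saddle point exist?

Maximin = 3, Minimax = 3, Saddle: True

Work:
Row minimums: [3, 0] → maximin = 3
Column maximums: [3, 3] → minimax = 3
Saddle point exists! Game value = 3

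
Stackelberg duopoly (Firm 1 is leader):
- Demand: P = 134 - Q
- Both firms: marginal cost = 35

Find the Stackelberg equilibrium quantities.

q₁* (leader) = 49.5, q₂* (follower) = 24.75

Work:
Follower's reaction: q₂ = (a - c - q₁)/2
Leader substitutes: π₁ = q₁·(a - q₁ - (a-c-q₁)/2 - c)
FOC: q₁* = (134 - 35)/2 = 49.50
Then: q₂* = (134 - 35 - 49.5)/2 = 24.75
Leader has first-mover advantage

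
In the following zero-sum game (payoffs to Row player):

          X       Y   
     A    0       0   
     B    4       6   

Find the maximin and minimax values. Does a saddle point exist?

Maximin = 4, Minimax = 4, Saddle: True

Work:
Row minimums: [0, 4] → maximin = 4
Column maximums: [4, 6] → minimax = 4
Saddle point exists! Game value = 4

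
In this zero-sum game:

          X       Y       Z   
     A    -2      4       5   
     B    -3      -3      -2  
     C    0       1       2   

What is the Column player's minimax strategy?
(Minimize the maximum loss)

Column should play X, value = 0

Work:
Column player minimizes Row's maximum payoff:
Column X: max payoff to Row = 0
Column Y: max payoff to Row = 4
Column Z: max payoff to Row = 5
Minimum is 0, achieved by column X.
Minimax strategy: X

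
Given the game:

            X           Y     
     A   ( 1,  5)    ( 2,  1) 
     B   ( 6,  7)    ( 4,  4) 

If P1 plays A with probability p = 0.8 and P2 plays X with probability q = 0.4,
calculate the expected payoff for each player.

E[P1] = 2.24, E[P2] = 3.12

Work:
E[P1] = p·q·π₁(A,X) + p·(1-q)·π₁(A,Y) + (1-p)·q·π₁(B,X) + (1-p)·(1-q)·π₁(B,Y)
= 0.8·0.4·1 + 0.8·0.6·2 + 0.2·0.4·6 + 0.2·0.6·4
= 2.24

E[P2] = 3.12 (similar calculation)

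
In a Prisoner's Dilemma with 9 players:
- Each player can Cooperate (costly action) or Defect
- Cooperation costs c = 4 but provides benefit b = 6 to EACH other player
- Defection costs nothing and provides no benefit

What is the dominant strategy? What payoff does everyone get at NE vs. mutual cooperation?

Dominant: Defect; NE payoff = 0; Coop payoff = 44

Work:
Defect dominates (saves cost c = 4, benefit to others is external)
NE: All defect → everyone gets 0
If all cooperate: each receives (8)×6 - 4 = 44
Social dilemma: 44 > 0 but NE gives 0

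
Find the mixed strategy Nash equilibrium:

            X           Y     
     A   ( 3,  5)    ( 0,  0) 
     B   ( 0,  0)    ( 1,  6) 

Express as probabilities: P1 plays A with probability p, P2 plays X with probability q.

p = 0.5455, q = 0.25

Work:
Find probabilities that make opponent indifferent:
P2 chooses q to make P1 indifferent between A and B
P1 chooses p to make P2 indifferent between X and Y
Mixed NE: P1 plays (A: 0.5455, B: 0.4545), P2 plays (X: 0.25, Y: 0.75)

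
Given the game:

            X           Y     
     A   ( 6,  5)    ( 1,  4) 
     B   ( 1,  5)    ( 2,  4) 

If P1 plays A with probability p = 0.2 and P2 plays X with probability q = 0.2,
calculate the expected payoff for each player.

E[P1] = 1.84, E[P2] = 4.2

Work:
E[P1] = p·q·π₁(A,X) + p·(1-q)·π₁(A,Y) + (1-p)·q·π₁(B,X) + (1-p)·(1-q)·π₁(B,Y)
= 0.2·0.2·6 + 0.2·0.8·1 + 0.8·0.2·1 + 0.8·0.8·2
= 1.84

E[P2] = 4.2 (similar calculation)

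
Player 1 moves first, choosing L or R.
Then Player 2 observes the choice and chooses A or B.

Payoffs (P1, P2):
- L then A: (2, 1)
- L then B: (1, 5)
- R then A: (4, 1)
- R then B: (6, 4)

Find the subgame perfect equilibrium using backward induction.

P1 plays R, P2 plays B after L and B after R; Payoff (6, 4)

Work:
Backward induction:
After L: P2 chooses B → P1 gets 1
After R: P2 chooses B → P1 gets 6
P1 chooses R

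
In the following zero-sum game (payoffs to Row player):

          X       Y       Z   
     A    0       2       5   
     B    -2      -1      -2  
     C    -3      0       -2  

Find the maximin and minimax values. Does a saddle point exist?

Maximin = 0, Minimax = 0, Saddle: True

Work:
Row minimums: [0, -2, -3] → maximin = 0
Column maximums: [0, 2, 5] → minimax = 0
Saddle point exists! Game value = 0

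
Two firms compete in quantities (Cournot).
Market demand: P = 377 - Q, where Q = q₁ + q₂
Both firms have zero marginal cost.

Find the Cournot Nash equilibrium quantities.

q₁* = q₂* = 125.67; P* = 125.67

Work:
Profit: π_i = P·q_i = (a - q_i - q_j)·q_i
FOC: ∂π_i/∂q_i = a - 2q_i - q_j = 0
Reaction function: q_i = (377 - q_j)/2
Symmetry: q* = 377/3 = 125.67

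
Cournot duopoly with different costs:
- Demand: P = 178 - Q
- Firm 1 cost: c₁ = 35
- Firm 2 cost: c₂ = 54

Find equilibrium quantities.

q₁* = 54.0, q₂* = 35.0

Work:
Reaction: q₁ = (178 - 35 - q₂)/2
Reaction: q₂ = (178 - 54 - q₁)/2
Solve simultaneously:
q₁* = (178 - 2×35 + 54)/3 = 54.0
q₂* = (178 - 2×54 + 35)/3 = 35.0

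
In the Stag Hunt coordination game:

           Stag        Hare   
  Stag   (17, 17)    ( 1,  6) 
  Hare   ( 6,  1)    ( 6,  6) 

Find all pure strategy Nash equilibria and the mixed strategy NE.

Pure NE: (Stag, Stag) and (Hare, Hare); Mixed NE: p = 0.3125, q = 0.3125

Work:
Check pure NE:
(Stag, Stag): (17, 17) - no unilateral deviation beneficial
(Hare, Hare): (6, 6) - no unilateral deviation beneficial
Mixed NE: P1 plays Stag with p = 0.3125, P2 plays Stag with q = 0.3125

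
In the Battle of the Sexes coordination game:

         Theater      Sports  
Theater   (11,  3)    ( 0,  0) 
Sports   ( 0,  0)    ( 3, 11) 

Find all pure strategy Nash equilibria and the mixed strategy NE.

Pure NE: (Theater, Theater) and (Sports, Sports); Mixed NE: p = 0.7857, q = 0.2143

Work:
Check pure NE:
(Theater, Theater): (11, 3) - no unilateral deviation beneficial
(Sports, Sports): (3, 11) - no unilateral deviation beneficial
Mixed NE: P1 plays Theater with p = 0.7857, P2 plays Theater with q = 0.2143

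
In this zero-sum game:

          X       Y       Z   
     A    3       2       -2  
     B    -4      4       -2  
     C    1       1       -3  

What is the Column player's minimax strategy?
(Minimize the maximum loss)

Column should play Z, value = -2

Work:
Column player minimizes Row's maximum payoff:
Column X: max payoff to Row = 3
Column Y: max payoff to Row = 4
Column Z: max payoff to Row = -2
Minimum is -2, achieved by column Z.
Minimax strategy: Z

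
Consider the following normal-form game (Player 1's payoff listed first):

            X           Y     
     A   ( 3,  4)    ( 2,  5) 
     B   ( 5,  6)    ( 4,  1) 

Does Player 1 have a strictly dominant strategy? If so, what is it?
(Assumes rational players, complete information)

Yes, Player 1's strictly dominant strategy is B

Work:
A strategy strictly dominates another if it gives a strictly higher payoff against every opponent action. Compare each pair of P1's strategies column-by-column:
  A vs B: [3 vs 5, 2 vs 4] → A does not strictly dominate B (column X: 3 ≤ 5)
  B vs A: [5 vs 3, 4 vs 2] → B strictly dominates A
B strictly dominates every other strategy → strictly dominant.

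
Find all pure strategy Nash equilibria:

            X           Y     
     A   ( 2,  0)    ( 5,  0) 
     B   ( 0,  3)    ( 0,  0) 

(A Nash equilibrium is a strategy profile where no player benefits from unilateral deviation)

Nash equilibrium: (A, X), (A, Y)

Work:
Best responses:
  P1 vs X: payoffs [2, 0] → best response A (payoff 2)
  P1 vs Y: payoffs [5, 0] → best response A (payoff 5)
  P2 vs A: payoffs [0, 0] → best response X/Y (payoff 0)
  P2 vs B: payoffs [3, 0] → best response X (payoff 3)
Mutual best responses: (A,X), (A,Y) → Nash equilibria.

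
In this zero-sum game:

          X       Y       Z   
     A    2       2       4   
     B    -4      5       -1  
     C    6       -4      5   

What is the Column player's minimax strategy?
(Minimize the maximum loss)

Column should play Y or Z (all achieve the minimum), value = 5

Work:
Column player minimizes Row's maximum payoff:
Column X: max payoff to Row = 6
Column Y: max payoff to Row = 5
Column Z: max payoff to Row = 5
Minimum is 5, achieved by columns Y, Z (tied).
Each of Y or Z is a minimax strategy.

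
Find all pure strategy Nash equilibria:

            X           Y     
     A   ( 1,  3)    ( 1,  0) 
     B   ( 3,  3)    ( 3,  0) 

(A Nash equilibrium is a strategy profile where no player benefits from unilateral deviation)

Nash equilibrium: (B, X)

Work:
Best responses:
  P1 vs X: payoffs [1, 3] → best response B (payoff 3)
  P1 vs Y: payoffs [1, 3] → best response B (payoff 3)
  P2 vs A: payoffs [3, 0] → best response X (payoff 3)
  P2 vs B: payoffs [3, 0] → best response X (payoff 3)
Mutual best responses: (B,X) → Nash equilibria.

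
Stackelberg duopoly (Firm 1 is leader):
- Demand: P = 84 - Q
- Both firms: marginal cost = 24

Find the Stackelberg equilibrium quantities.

q₁* (leader) = 30.0, q₂* (follower) = 15.0

Work:
Follower's reaction: q₂ = (a - c - q₁)/2
Leader substitutes: π₁ = q₁·(a - q₁ - (a-c-q₁)/2 - c)
FOC: q₁* = (84 - 24)/2 = 30.00
Then: q₂* = (84 - 24 - 30.0)/2 = 15.00
Leader has first-mover advantage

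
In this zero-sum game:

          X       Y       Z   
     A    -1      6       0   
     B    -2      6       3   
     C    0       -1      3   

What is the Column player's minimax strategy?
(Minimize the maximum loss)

Column should play X, value = 0

Work:
Column player minimizes Row's maximum payoff:
Column X: max payoff to Row = 0
Column Y: max payoff to Row = 6
Column Z: max payoff to Row = 3
Minimum is 0, achieved by column X.
Minimax strategy: X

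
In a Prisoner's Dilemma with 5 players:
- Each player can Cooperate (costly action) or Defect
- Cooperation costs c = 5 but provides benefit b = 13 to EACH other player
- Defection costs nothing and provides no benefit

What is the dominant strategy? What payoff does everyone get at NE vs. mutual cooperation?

Dominant: Defect; NE payoff = 0; Coop payoff = 47

Work:
Defect dominates (saves cost c = 5, benefit to others is external)
NE: All defect → everyone gets 0
If all cooperate: each receives (4)×13 - 5 = 47
Social dilemma: 47 > 0 but NE gives 0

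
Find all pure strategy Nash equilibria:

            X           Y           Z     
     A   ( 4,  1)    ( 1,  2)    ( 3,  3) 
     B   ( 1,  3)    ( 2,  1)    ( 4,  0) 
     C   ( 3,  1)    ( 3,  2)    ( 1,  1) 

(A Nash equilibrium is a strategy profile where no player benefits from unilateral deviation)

Nash equilibrium: (C, Y)

Work:
Best responses:
  P1 vs X: payoffs [4, 1, 3] → best response A (payoff 4)
  P1 vs Y: payoffs [1, 2, 3] → best response C (payoff 3)
  P1 vs Z: payoffs [3, 4, 1] → best response B (payoff 4)
  P2 vs A: payoffs [1, 2, 3] → best response Z (payoff 3)
  P2 vs B: payoffs [3, 1, 0] → best response X (payoff 3)
  P2 vs C: payoffs [1, 2, 1] → best response Y (payoff 2)
Mutual best responses: (C,Y) → Nash equilibria.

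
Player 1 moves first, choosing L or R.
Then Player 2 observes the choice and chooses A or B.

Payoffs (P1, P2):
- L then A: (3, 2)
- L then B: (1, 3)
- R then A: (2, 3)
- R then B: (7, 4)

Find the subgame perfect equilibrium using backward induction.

P1 plays R, P2 plays B after L and B after R; Payoff (7, 4)

Work:
Backward induction:
After L: P2 chooses B → P1 gets 1
After R: P2 chooses B → P1 gets 7
P1 chooses R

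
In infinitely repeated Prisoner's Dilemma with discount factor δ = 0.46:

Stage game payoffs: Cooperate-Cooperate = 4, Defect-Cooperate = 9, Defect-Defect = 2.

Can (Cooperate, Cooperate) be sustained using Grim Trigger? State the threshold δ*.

δ* = 0.7143; since δ = 0.46 < 0.7143, cooperation cannot be sustained

Work:
For Grim Trigger:
Cooperate forever: 4/(1-δ)
Defect then punished: 9 + 2·δ/(1-δ)
Need: 4/(1-δ) ≥ 9 + 2·δ/(1-δ)
Solving: δ ≥ (T-R)/(T-P) = (9-4)/(9-2) = 0.7143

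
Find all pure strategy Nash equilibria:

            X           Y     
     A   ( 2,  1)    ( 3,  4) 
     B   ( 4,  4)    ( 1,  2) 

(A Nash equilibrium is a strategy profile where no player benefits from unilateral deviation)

Nash equilibrium: (A, Y), (B, X)

Work:
Best responses:
  P1 vs X: payoffs [2, 4] → best response B (payoff 4)
  P1 vs Y: payoffs [3, 1] → best response A (payoff 3)
  P2 vs A: payoffs [1, 4] → best response Y (payoff 4)
  P2 vs B: payoffs [4, 2] → best response X (payoff 4)
Mutual best responses: (A,Y), (B,X) → Nash equilibria.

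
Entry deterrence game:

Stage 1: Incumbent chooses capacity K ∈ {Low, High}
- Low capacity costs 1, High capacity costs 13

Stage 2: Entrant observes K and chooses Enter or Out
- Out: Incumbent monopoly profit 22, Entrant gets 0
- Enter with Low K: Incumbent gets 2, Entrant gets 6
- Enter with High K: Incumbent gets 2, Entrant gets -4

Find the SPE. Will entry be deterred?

SPE: (High, Enter|Low, Out|High); Entry deterred. Incumbent net profit = 9

Work:
After Low K: Entrant enters (6 > 0)
After High K: Entrant stays out (-4 < 0)
Incumbent: Low → 2−1=1, High → 22−13=9
Incumbent chooses High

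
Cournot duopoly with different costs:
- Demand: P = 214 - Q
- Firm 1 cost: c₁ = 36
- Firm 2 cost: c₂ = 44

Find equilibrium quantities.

q₁* = 62.0, q₂* = 54.0

Work:
Reaction: q₁ = (214 - 36 - q₂)/2
Reaction: q₂ = (214 - 44 - q₁)/2
Solve simultaneously:
q₁* = (214 - 2×36 + 44)/3 = 62.0
q₂* = (214 - 2×44 + 36)/3 = 54.0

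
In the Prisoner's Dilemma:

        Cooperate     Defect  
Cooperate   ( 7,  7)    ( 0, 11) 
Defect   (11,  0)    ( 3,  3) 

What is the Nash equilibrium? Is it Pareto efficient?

(Defect, Defect) is NE; not Pareto efficient

Work:
Defect dominates Cooperate for both players:
If P2 cooperates: Defect (11) > Cooperate (7)
If P2 defects: Defect (3) > Cooperate (0)
NE: (Defect, Defect) with payoff (3, 3)
But (Cooperate, Cooperate) = (7, 7) Pareto dominates (3, 3)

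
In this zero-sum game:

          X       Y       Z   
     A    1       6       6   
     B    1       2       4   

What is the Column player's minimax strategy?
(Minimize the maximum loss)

Column should play X, value = 1

Work:
Column player minimizes Row's maximum payoff:
Column X: max payoff to Row = 1
Column Y: max payoff to Row = 6
Column Z: max payoff to Row = 6
Minimum is 1, achieved by column X.
Minimax strategy: X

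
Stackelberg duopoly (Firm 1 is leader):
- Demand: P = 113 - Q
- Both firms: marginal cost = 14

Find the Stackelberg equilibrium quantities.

q₁* (leader) = 49.5, q₂* (follower) = 24.75

Work:
Follower's reaction: q₂ = (a - c - q₁)/2
Leader substitutes: π₁ = q₁·(a - q₁ - (a-c-q₁)/2 - c)
FOC: q₁* = (113 - 14)/2 = 49.50
Then: q₂* = (113 - 14 - 49.5)/2 = 24.75
Leader has first-mover advantage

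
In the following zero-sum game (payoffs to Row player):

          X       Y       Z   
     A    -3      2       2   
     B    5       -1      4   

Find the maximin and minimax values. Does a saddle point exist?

Maximin = -1, Minimax = 2, Saddle: False

Work:
Row minimums: [-3, -1] → maximin = -1
Column maximums: [5, 2, 4] → minimax = 2
No saddle point (maximin ≠ minimax). Mixed strategy needed.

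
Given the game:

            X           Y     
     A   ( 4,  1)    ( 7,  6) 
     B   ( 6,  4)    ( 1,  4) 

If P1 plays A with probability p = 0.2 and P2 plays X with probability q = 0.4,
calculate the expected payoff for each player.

E[P1] = 3.56, E[P2] = 4.0

Work:
E[P1] = p·q·π₁(A,X) + p·(1-q)·π₁(A,Y) + (1-p)·q·π₁(B,X) + (1-p)·(1-q)·π₁(B,Y)
= 0.2·0.4·4 + 0.2·0.6·7 + 0.8·0.4·6 + 0.8·0.6·1
= 3.56

E[P2] = 4.0 (similar calculation)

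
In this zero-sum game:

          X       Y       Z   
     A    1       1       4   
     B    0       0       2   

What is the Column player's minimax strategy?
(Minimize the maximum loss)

Column should play X or Y (all achieve the minimum), value = 1

Work:
Column player minimizes Row's maximum payoff:
Column X: max payoff to Row = 1
Column Y: max payoff to Row = 1
Column Z: max payoff to Row = 4
Minimum is 1, achieved by columns X, Y (tied).
Each of X or Y is a minimax strategy.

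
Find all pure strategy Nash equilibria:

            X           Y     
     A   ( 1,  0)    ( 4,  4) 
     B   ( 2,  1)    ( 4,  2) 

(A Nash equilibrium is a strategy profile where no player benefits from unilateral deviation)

Nash equilibrium: (A, Y), (B, Y)

Work:
Best responses:
  P1 vs X: payoffs [1, 2] → best response B (payoff 2)
  P1 vs Y: payoffs [4, 4] → best response A/B (payoff 4)
  P2 vs A: payoffs [0, 4] → best response Y (payoff 4)
  P2 vs B: payoffs [1, 2] → best response Y (payoff 2)
Mutual best responses: (A,Y), (B,Y) → Nash equilibria.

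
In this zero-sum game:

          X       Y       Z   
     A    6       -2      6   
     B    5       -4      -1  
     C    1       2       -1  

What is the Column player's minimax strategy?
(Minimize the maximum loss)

Column should play Y, value = 2

Work:
Column player minimizes Row's maximum payoff:
Column X: max payoff to Row = 6
Column Y: max payoff to Row = 2
Column Z: max payoff to Row = 6
Minimum is 2, achieved by column Y.
Minimax strategy: Y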